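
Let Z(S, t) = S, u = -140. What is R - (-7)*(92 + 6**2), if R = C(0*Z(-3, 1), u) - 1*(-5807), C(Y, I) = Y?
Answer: 6703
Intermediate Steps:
R = 5807 (R = 0*(-3) - 1*(-5807) = 0 + 5807 = 5807)
R - (-7)*(92 + 6**2) = 5807 - (-7)*(92 + 6**2) = 5807 - (-7)*(92 + 36) = 5807 - (-7)*128 = 5807 - 1*(-896) = 5807 + 896 = 6703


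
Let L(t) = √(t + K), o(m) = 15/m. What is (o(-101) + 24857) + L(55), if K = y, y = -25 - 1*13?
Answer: 2510542/101 + √17 ≈ 24861.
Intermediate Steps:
y = -38 (y = -25 - 13 = -38)
K = -38
L(t) = √(-38 + t) (L(t) = √(t - 38) = √(-38 + t))
(o(-101) + 24857) + L(55) = (15/(-101) + 24857) + √(-38 + 55) = (15*(-1/101) + 24857) + √17 = (-15/101 + 24857) + √17 = 2510542/101 + √17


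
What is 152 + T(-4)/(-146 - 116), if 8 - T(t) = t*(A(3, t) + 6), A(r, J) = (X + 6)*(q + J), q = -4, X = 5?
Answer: 20072/131 ≈ 153.22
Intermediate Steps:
A(r, J) = -44 + 11*J (A(r, J) = (5 + 6)*(-4 + J) = 11*(-4 + J) = -44 + 11*J)
T(t) = 8 - t*(-38 + 11*t) (T(t) = 8 - t*((-44 + 11*t) + 6) = 8 - t*(-38 + 11*t))
152 + T(-4)/(-146 - 116) = 152 + (8 - 11*(-4)**2 + 38*(-4))/(-146 - 116) = 152 + (8 - 11*16 - 152)/(-262) = 152 - (8 - 176 - 152)/262 = 152 - 1/262*(-320) = 152 + 160/131 = 20072/131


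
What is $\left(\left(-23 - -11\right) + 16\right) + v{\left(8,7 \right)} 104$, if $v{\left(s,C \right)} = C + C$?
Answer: $1460$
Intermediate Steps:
$v{\left(s,C \right)} = 2 C$
$\left(\left(-23 - -11\right) + 16\right) + v{\left(8,7 \right)} 104 = \left(\left(-23 - -11\right) + 16\right) + 2 \cdot 7 \cdot 104 = \left(\left(-23 + 11\right) + 16\right) + 14 \cdot 104 = \left(-12 + 16\right) + 1456 = 4 + 1456 = 1460$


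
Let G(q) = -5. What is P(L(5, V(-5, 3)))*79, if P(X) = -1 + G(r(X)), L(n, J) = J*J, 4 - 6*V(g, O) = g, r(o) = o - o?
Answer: -474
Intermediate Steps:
r(o) = 0
V(g, O) = ⅔ - g/6
L(n, J) = J²
P(X) = -6 (P(X) = -1 - 5 = -6)
P(L(5, V(-5, 3)))*79 = -6*79 = -474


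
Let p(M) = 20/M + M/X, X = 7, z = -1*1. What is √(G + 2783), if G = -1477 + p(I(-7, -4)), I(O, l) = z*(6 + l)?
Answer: √63490/7 ≈ 35.996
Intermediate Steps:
z = -1
I(O, l) = -6 - l (I(O, l) = -(6 + l) = -6 - l)
p(M) = 20/M + M/7
G = -10411/7 (G = -1477 + (20/(-6 - 1*(-4)) + (-6 - 1*(-4))/7) = -1477 + (20/(-6 + 4) + (-6 + 4)/7) = -1477 + (20/(-2) + (⅐)*(-2)) = -1477 + (20*(-½) - 2/7) = -1477 + (-10 - 2/7) = -1477 - 72/7 = -10411/7 ≈ -1487.3)
√(G + 2783) = √(-10411/7 + 2783) = √(9070/7) = √63490/7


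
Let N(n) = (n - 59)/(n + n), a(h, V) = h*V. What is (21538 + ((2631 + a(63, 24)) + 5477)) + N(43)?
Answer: 1339786/43 ≈ 31158.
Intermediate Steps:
a(h, V) = V*h
N(n) = (-59 + n)/(2*n) (N(n) = (-59 + n)/((2*n)) = (-59 + n)*(1/(2*n)) = (-59 + n)/(2*n))
(21538 + ((2631 + a(63, 24)) + 5477)) + N(43) = (21538 + ((2631 + 24*63) + 5477)) + (½)*(-59 + 43)/43 = (21538 + ((2631 + 1512) + 5477)) + (½)*(1/43)*(-16) = (21538 + (4143 + 5477)) - 8/43 = (21538 + 9620) - 8/43 = 31158 - 8/43 = 1339786/43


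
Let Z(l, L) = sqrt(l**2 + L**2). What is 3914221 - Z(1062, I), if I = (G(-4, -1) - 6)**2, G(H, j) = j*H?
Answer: 3914221 - 2*sqrt(281965) ≈ 3.9132e+6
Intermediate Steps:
G(H, j) = H*j
I = 4 (I = (-4*(-1) - 6)**2 = (4 - 6)**2 = (-2)**2 = 4)
Z(l, L) = sqrt(L**2 + l**2)
3914221 - Z(1062, I) = 3914221 - sqrt(4**2 + 1062**2) = 3914221 - sqrt(16 + 1127844) = 3914221 - sqrt(1127860) = 3914221 - 2*sqrt(281965)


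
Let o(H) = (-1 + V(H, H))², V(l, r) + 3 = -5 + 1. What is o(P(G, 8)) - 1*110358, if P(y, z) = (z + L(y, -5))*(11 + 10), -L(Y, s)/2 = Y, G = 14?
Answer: -110294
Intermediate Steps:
L(Y, s) = -2*Y
V(l, r) = -7 (V(l, r) = -3 + (-5 + 1) = -3 - 4 = -7)
P(y, z) = -42*y + 21*z (P(y, z) = (z - 2*y)*(11 + 10) = (z - 2*y)*21 = -42*y + 21*z)
o(H) = 64 (o(H) = (-1 - 7)² = (-8)² = 64)
o(P(G, 8)) - 1*110358 = 64 - 1*110358 = 64 - 110358 = -110294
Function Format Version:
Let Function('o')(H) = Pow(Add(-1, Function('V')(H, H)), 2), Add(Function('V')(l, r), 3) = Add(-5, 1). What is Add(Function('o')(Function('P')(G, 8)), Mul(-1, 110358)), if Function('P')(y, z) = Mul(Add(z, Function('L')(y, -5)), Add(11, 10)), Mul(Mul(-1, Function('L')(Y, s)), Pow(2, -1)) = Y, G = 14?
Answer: -110294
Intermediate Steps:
Function('L')(Y, s) = Mul(-2, Y)
Function('V')(l, r) = -7 (Function('V')(l, r) = Add(-3, Add(-5, 1)) = Add(-3, -4) = -7)
Function('P')(y, z) = Add(Mul(-42, y), Mul(21, z)) (Function('P')(y, z) = Mul(Add(z, Mul(-2, y)), Add(11, 10)) = Mul(Add(z, Mul(-2, y)), 21) = Add(Mul(-42, y), Mul(21, z)))
Function('o')(H) = 64 (Function('o')(H) = Pow(Add(-1, -7), 2) = Pow(-8, 2) = 64)
Add(Function('o')(Function('P')(G, 8)), Mul(-1, 110358)) = Add(64, Mul(-1, 110358)) = Add(64, -110358) = -110294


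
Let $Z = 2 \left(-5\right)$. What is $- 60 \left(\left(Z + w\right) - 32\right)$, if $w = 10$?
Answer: $1920$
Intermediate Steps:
$Z = -10$
$- 60 \left(\left(Z + w\right) - 32\right) = - 60 \left(\left(-10 + 10\right) - 32\right) = - 60 \left(0 - 32\right) = \left(-60\right) \left(-32\right) = 1920$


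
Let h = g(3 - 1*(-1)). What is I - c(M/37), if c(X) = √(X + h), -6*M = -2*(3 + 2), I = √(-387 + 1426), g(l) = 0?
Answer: √1039 - √555/111 ≈ 32.021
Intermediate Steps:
h = 0
I = √1039 ≈ 32.234
M = 5/3 (M = -(-1)*(3 + 2)/3 = -(-1)*5/3 = -⅙*(-10) = 5/3 ≈ 1.6667)
c(X) = √X (c(X) = √(X + 0) = √X)
I - c(M/37) = √1039 - √((5/3)/37) = √1039 - √((5/3)*(1/37)) = √1039 - √(5/111) = √1039 - √555/111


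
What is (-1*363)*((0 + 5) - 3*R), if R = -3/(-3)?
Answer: -726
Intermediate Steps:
R = 1 (R = -3*(-1/3) = 1)
(-1*363)*((0 + 5) - 3*R) = (-1*363)*((0 + 5) - 3*1) = -363*(5 - 3) = -363*2 = -726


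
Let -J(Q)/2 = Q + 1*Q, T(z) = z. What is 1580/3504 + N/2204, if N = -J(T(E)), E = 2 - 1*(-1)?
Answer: 220273/482676 ≈ 0.45636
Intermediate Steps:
E = 3 (E = 2 + 1 = 3)
J(Q) = -4*Q (J(Q) = -2*(Q + 1*Q) = -2*(Q + Q) = -4*Q)
N = 12 (N = -(-4)*3 = -1*(-12) = 12)
1580/3504 + N/2204 = 1580/3504 + 12/2204 = 1580*(1/3504) + 12*(1/2204) = 395/876 + 3/551 = 220273/482676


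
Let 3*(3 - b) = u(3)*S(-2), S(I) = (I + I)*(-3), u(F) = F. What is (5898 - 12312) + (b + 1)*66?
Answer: -6942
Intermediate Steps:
S(I) = -6*I (S(I) = (2*I)*(-3) = -6*I)
b = -9 (b = 3 - (-6)*(-2) = 3 - 12 = -9)
(5898 - 12312) + (b + 1)*66 = (5898 - 12312) + (-9 + 1)*66 = -6414 - 8*66 = -6414 - 528 = -6942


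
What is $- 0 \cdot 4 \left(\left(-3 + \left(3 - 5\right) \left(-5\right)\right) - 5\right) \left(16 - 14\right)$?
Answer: $0$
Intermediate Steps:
$- 0 \cdot 4 \left(\left(-3 + \left(3 - 5\right) \left(-5\right)\right) - 5\right) \left(16 - 14\right) = - 0 \left(\left(-3 + \left(3 - 5\right) \left(-5\right)\right) - 5\right) 2 = - 0 \left(\left(-3 - -10\right) - 5\right) 2 = - 0 \left(\left(-3 + 10\right) - 5\right) 2 = - 0 \left(7 - 5\right) 2 = - 0 \cdot 2 \cdot 2 = \left(-1\right) 0 \cdot 2 = 0 \cdot 2 = 0$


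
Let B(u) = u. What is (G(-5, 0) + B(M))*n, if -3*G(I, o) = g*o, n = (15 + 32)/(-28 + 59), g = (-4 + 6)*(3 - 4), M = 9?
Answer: 423/31 ≈ 13.645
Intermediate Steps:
g = -2 (g = 2*(-1) = -2)
n = 47/31 ≈ 1.5161
G(I, o) = 2*o/3 (G(I, o) = -(-2)*o/3 = 2*o/3)
(G(-5, 0) + B(M))*n = ((2/3)*0 + 9)*(47/31) = (0 + 9)*(47/31) = 9*(47/31) = 423/31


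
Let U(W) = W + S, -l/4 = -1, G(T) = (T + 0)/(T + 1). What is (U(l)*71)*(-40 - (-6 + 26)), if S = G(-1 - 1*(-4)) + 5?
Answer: -41535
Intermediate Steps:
G(T) = T/(1 + T)
l = 4 (l = -4*(-1) = 4)
S = 23/4 (S = (-1 - 1*(-4))/(1 + (-1 - 1*(-4))) + 5 = (-1 + 4)/(1 + (-1 + 4)) + 5 = 3/(1 + 3) + 5 = 3/4 + 5 = 3*(¼) + 5 = ¾ + 5 = 23/4 ≈ 5.7500)
U(W) = 23/4 + W (U(W) = W + 23/4 = 23/4 + W)
(U(l)*71)*(-40 - (-6 + 26)) = ((23/4 + 4)*71)*(-40 - (-6 + 26)) = ((39/4)*71)*(-40 - 1*20) = 2769*(-40 - 20)/4 = (2769/4)*(-60) = -41535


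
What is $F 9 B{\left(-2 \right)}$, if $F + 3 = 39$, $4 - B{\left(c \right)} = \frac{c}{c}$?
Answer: $972$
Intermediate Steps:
$B{\left(c \right)} = 3$ ($B{\left(c \right)} = 4 - \frac{c}{c} = 4 - 1 = 3$)
$F = 36$ ($F = -3 + 39 = 36$)
$F 9 B{\left(-2 \right)} = 36 \cdot 9 \cdot 3 = 324 \cdot 3 = 972$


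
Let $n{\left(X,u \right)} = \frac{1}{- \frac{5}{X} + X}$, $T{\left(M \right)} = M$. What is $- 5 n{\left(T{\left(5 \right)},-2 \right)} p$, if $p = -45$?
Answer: $\frac{225}{4} \approx 56.25$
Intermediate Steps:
$n{\left(X,u \right)} = \frac{1}{X - \frac{5}{X}}$
$- 5 n{\left(T{\left(5 \right)},-2 \right)} p = - 5 \frac{5}{-5 + 5^{2}} \left(-45\right) = - 5 \frac{5}{-5 + 25} \left(-45\right) = - 5 \cdot \frac{5}{20} \left(-45\right) = - 5 \cdot 5 \cdot \frac{1}{20} \left(-45\right) = \left(-5\right) \frac{1}{4} \left(-45\right) = \left(- \frac{5}{4}\right) \left(-45\right) = \frac{225}{4}$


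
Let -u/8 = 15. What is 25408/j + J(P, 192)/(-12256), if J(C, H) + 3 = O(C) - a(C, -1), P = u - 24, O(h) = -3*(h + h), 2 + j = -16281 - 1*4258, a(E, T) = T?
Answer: -164553395/125875248 ≈ -1.3073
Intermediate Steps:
u = -120 (u = -8*15 = -120)
j = -20541 (j = -2 + (-16281 - 1*4258) = -2 + (-16281 - 4258) = -2 - 20539 = -20541)
O(h) = -6*h
P = -144 (P = -120 - 24 = -144)
J(C, H) = -2 - 6*C (J(C, H) = -3 + (-6*C - 1*(-1)) = -3 + (-6*C + 1) = -3 + (1 - 6*C) = -2 - 6*C)
25408/j + J(P, 192)/(-12256) = 25408/(-20541) + (-2 - 6*(-144))/(-12256) = 25408*(-1/20541) + (-2 + 864)*(-1/12256) = -25408/20541 + 862*(-1/12256) = -25408/20541 - 431/6128 = -164553395/125875248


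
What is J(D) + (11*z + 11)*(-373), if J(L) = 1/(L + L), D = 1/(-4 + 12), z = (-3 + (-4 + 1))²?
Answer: -151807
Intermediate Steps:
z = 36 (z = (-3 - 3)² = (-6)² = 36)
D = ⅛ (D = 1/8 = ⅛ ≈ 0.12500)
J(L) = 1/(2*L)
J(D) + (11*z + 11)*(-373) = 1/(2*(⅛)) + (11*36 + 11)*(-373) = (½)*8 + (396 + 11)*(-373) = 4 + 407*(-373) = 4 - 151811 = -151807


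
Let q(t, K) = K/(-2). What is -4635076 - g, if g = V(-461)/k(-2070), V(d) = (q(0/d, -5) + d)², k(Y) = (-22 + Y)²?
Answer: -81140973845945/17505856 ≈ -4.6351e+6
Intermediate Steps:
q(t, K) = -K/2 (q(t, K) = K*(-½) = -K/2)
V(d) = (5/2 + d)² (V(d) = (-½*(-5) + d)² = (5/2 + d)²)
g = 840889/17505856 (g = ((5 + 2*(-461))²/4)/((-22 - 2070)²) = ((5 - 922)²/4)/((-2092)²) = ((¼)*(-917)²)/4376464 = ((¼)*840889)*(1/4376464) = (840889/4)*(1/4376464) = 840889/17505856 ≈ 0.048035)
-4635076 - g = -4635076 - 1*840889/17505856 = -4635076 - 840889/17505856 = -81140973845945/17505856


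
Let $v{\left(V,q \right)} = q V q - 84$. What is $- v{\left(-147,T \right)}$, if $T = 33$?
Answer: $160167$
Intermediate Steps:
$v{\left(V,q \right)} = -84 + V q^{2}$ ($v{\left(V,q \right)} = V q q - 84 = V q^{2} - 84 = -84 + V q^{2}$)
$- v{\left(-147,T \right)} = - (-84 - 147 \cdot 33^{2}) = - (-84 - 160083) = \left(-1\right) \left(-160167\right) = 160167$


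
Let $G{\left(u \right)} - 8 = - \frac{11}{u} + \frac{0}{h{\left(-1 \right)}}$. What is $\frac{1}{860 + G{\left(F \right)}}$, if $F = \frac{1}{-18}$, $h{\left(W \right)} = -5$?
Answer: $\frac{1}{1066} \approx 0.00093809$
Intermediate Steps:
$F = - \frac{1}{18} \approx -0.055556$
$G{\left(u \right)} = 8 - \frac{11}{u}$ ($G{\left(u \right)} = 8 + \left(- \frac{11}{u} + \frac{0}{-5}\right) = 8 + \left(- \frac{11}{u} + 0 \left(- \frac{1}{5}\right)\right) = 8 + \left(- \frac{11}{u} + 0\right) = 8 - \frac{11}{u}$)
$\frac{1}{860 + G{\left(F \right)}} = \frac{1}{860 - \left(-8 + \frac{11}{- \frac{1}{18}}\right)} = \frac{1}{860 + \left(8 - -198\right)} = \frac{1}{860 + \left(8 + 198\right)} = \frac{1}{860 + 206} = \frac{1}{1066}$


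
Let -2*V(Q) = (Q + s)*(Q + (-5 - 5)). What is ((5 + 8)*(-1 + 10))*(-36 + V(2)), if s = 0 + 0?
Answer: -3276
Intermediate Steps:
s = 0
V(Q) = -Q*(-10 + Q)/2 (V(Q) = -(Q + 0)*(Q + (-5 - 5))/2 = -Q*(Q - 10)/2 = -Q*(-10 + Q)/2)
((5 + 8)*(-1 + 10))*(-36 + V(2)) = ((5 + 8)*(-1 + 10))*(-36 + (½)*2*(10 - 1*2)) = (13*9)*(-36 + (½)*2*(10 - 2)) = 117*(-36 + (½)*2*8) = 117*(-36 + 8) = 117*(-28) = -3276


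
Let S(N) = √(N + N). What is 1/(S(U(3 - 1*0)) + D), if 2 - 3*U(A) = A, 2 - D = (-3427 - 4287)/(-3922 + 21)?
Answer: 514932/15229417 - 15217801*I*√6/30458834 ≈ 0.033812 - 1.2238*I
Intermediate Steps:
D = 88/3901 (D = 2 - (-3427 - 4287)/(-3922 + 21) = 2 - (-7714)/(-3901) = 2 - (-7714)*(-1)/3901 = 2 - 1*7714/3901 = 2 - 7714/3901 = 88/3901 ≈ 0.022558)
U(A) = ⅔ - A/3
S(N) = √2*√N (S(N) = √(2*N) = √2*√N)
1/(S(U(3 - 1*0)) + D) = 1/(√2*√(⅔ - (3 - 1*0)/3) + 88/3901) = 1/(√2*√(⅔ - (3 + 0)/3) + 88/3901) = 1/(√2*√(⅔ - ⅓*3) + 88/3901) = 1/(√2*√(⅔ - 1) + 88/3901) = 1/(√2*√(-⅓) + 88/3901) = 1/(√2*(I*√3/3) + 88/3901) = 1/(I*√6/3 + 88/3901) = 1/(88/3901 + I*√6/3)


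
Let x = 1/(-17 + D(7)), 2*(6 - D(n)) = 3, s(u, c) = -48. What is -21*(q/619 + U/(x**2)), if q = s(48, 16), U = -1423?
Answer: 11560989657/2476 ≈ 4.6692e+6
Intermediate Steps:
q = -48
D(n) = 9/2 (D(n) = 6 - 1/2*3 = 6 - 3/2 = 9/2)
x = -2/25 (x = 1/(-17 + 9/2) = 1/(-25/2) = -2/25 ≈ -0.080000)
-21*(q/619 + U/(x**2)) = -21*(-48/619 - 1423/((-2/25)**2)) = -21*(-48*1/619 - 1423/4/625) = -21*(-48/619 - 1423*625/4) = -21*(-48/619 - 889375/4) = -21*(-550523317/2476) = 11560989657/2476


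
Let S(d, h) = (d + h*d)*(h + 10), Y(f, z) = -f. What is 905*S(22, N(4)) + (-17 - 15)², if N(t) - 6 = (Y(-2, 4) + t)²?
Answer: 44519784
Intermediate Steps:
N(t) = 6 + (2 + t)² (N(t) = 6 + (-1*(-2) + t)² = 6 + (2 + t)²)
S(d, h) = (10 + h)*(d + d*h) (S(d, h) = (d + d*h)*(10 + h) = (10 + h)*(d + d*h))
905*S(22, N(4)) + (-17 - 15)² = 905*(22*(10 + (6 + (2 + 4)²)² + 11*(6 + (2 + 4)²))) + (-17 - 15)² = 905*(22*(10 + (6 + 6²)² + 11*(6 + 6²))) + (-32)² = 905*(22*(10 + (6 + 36)² + 11*(6 + 36))) + 1024 = 905*(22*(10 + 42² + 11*42)) + 1024 = 905*(22*(10 + 1764 + 462)) + 1024 = 905*(22*2236) + 1024 = 905*49192 + 1024 = 44518760 + 1024 = 44519784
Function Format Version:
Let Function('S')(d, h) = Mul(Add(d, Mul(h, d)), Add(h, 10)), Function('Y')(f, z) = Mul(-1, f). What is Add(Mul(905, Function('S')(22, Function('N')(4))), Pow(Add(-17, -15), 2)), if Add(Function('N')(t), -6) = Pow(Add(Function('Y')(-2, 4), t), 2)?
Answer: 44519784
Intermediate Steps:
Function('N')(t) = Add(6, Pow(Add(2, t), 2)) (Function('N')(t) = Add(6, Pow(Add(Mul(-1, -2), t), 2)) = Add(6, Pow(Add(2, t), 2)))
Function('S')(d, h) = Mul(Add(10, h), Add(d, Mul(d, h))) (Function('S')(d, h) = Mul(Add(d, Mul(d, h)), Add(10, h)) = Mul(Add(10, h), Add(d, Mul(d, h))))
Add(Mul(905, Function('S')(22, Function('N')(4))), Pow(Add(-17, -15), 2)) = Add(Mul(905, Mul(22, Add(10, Pow(Add(6, Pow(Add(2, 4), 2)), 2), Mul(11, Add(6, Pow(Add(2, 4), 2)))))), Pow(Add(-17, -15), 2)) = Add(Mul(905, Mul(22, Add(10, Pow(Add(6, Pow(6, 2)), 2), Mul(11, Add(6, Pow(6, 2)))))), Pow(-32, 2)) = Add(Mul(905, Mul(22, Add(10, Pow(Add(6, 36), 2), Mul(11, Add(6, 36))))), 1024) = Add(Mul(905, Mul(22, Add(10, Pow(42, 2), Mul(11, 42)))), 1024) = Add(Mul(905, Mul(22, Add(10, 1764, 462))), 1024) = Add(Mul(905, Mul(22, 2236)), 1024) = Add(Mul(905, 49192), 1024) = Add(44518760, 1024) = 44519784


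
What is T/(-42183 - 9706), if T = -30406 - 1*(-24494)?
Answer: 5912/51889 ≈ 0.11394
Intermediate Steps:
T = -5912 (T = -30406 + 24494 = -5912)
T/(-42183 - 9706) = -5912/(-42183 - 9706) = -5912/(-51889) = -5912*(-1/51889) = 5912/51889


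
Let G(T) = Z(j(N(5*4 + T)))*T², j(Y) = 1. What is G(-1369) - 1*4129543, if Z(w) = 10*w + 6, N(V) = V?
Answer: 25857033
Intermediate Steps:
Z(w) = 6 + 10*w
G(T) = 16*T² (G(T) = (6 + 10*1)*T² = (6 + 10)*T² = 16*T²)
G(-1369) - 1*4129543 = 16*(-1369)² - 1*4129543 = 16*1874161 - 4129543 = 29986576 - 4129543 = 25857033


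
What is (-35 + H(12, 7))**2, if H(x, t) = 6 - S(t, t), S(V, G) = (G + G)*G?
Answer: 16129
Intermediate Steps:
S(V, G) = 2*G**2 (S(V, G) = (2*G)*G = 2*G**2)
H(x, t) = 6 - 2*t**2
(-35 + H(12, 7))**2 = (-35 + (6 - 2*7**2))**2 = (-35 + (6 - 2*49))**2 = (-35 + (6 - 98))**2 = (-35 - 92)**2 = (-127)**2 = 16129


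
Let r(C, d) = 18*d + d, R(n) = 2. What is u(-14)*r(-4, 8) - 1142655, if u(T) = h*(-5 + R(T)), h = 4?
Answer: -1144479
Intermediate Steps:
u(T) = -12 (u(T) = 4*(-5 + 2) = 4*(-3) = -12)
r(C, d) = 19*d
u(-14)*r(-4, 8) - 1142655 = -228*8 - 1142655 = -12*152 - 1142655 = -1824 - 1142655 = -1144479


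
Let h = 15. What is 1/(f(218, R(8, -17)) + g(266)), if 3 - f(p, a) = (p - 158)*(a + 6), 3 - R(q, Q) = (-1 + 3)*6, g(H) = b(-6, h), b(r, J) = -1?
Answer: 1/182 ≈ 0.0054945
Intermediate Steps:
g(H) = -1
R(q, Q) = -9 (R(q, Q) = 3 - (-1 + 3)*6 = 3 - 2*6 = 3 - 1*12 = 3 - 12 = -9)
f(p, a) = 3 - (-158 + p)*(6 + a) (f(p, a) = 3 - (p - 158)*(a + 6) = 3 - (-158 + p)*(6 + a))
1/(f(218, R(8, -17)) + g(266)) = 1/((951 - 6*218 + 158*(-9) - 1*(-9)*218) - 1) = 1/((951 - 1308 - 1422 + 1962) - 1) = 1/(183 - 1) = 1/182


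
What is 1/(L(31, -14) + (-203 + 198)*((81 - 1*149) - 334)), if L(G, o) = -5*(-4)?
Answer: 1/2030 ≈ 0.00049261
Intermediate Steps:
L(G, o) = 20
1/(L(31, -14) + (-203 + 198)*((81 - 1*149) - 334)) = 1/(20 + (-203 + 198)*((81 - 1*149) - 334)) = 1/(20 - 5*((81 - 149) - 334)) = 1/(20 - 5*(-68 - 334)) = 1/(20 - 5*(-402)) = 1/(20 + 2010) = 1/2030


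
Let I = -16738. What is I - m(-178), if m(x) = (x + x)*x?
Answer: -80106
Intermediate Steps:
m(x) = 2*x² (m(x) = (2*x)*x = 2*x²)
I - m(-178) = -16738 - 2*(-178)² = -16738 - 2*31684 = -16738 - 1*63368 = -16738 - 63368 = -80106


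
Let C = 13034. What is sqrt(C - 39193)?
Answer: I*sqrt(26159) ≈ 161.74*I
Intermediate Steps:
sqrt(C - 39193) = sqrt(13034 - 39193) = sqrt(-26159) = I*sqrt(26159)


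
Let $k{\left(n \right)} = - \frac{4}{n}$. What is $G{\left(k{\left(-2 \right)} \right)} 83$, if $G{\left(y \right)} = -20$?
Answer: $-1660$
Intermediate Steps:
$G{\left(k{\left(-2 \right)} \right)} 83 = \left(-20\right) 83 = -1660$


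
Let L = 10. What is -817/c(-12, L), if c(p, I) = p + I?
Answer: 817/2 ≈ 408.50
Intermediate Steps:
c(p, I) = I + p
-817/c(-12, L) = -817/(10 - 12) = -817/(-2) = -817*(-1/2) = 817/2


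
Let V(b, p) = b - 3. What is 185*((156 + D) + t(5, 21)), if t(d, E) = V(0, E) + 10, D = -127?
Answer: 6660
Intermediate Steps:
V(b, p) = -3 + b
t(d, E) = 7 (t(d, E) = (-3 + 0) + 10 = -3 + 10 = 7)
185*((156 + D) + t(5, 21)) = 185*((156 - 127) + 7) = 185*(29 + 7) = 185*36 = 6660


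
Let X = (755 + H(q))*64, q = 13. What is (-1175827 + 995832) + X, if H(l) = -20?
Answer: -132955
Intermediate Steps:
X = 47040 (X = (755 - 20)*64 = 735*64 = 47040)
(-1175827 + 995832) + X = (-1175827 + 995832) + 47040 = -179995 + 47040 = -132955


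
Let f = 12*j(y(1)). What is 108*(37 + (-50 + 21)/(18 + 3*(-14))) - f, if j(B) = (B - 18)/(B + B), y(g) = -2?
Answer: 8133/2 ≈ 4066.5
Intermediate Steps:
j(B) = (-18 + B)/(2*B) (j(B) = (-18 + B)/((2*B)) = (-18 + B)*(1/(2*B)) = (-18 + B)/(2*B))
f = 60 (f = 12*((1/2)*(-18 - 2)/(-2)) = 12*((1/2)*(-1/2)*(-20)) = 12*5 = 60)
108*(37 + (-50 + 21)/(18 + 3*(-14))) - f = 108*(37 + (-50 + 21)/(18 + 3*(-14))) - 1*60 = 108*(37 - 29/(18 - 42)) - 60 = 108*(37 - 29/(-24)) - 60 = 108*(37 - 29*(-1/24)) - 60 = 108*(37 + 29/24) - 60 = 108*(917/24) - 60 = 8253/2 - 60 = 8133/2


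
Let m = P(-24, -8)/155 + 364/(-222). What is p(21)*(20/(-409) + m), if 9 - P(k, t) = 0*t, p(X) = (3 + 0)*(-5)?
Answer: 11473399/469123 ≈ 24.457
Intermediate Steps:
p(X) = -15 (p(X) = 3*(-5) = -15)
P(k, t) = 9 (P(k, t) = 9 - 0*t = 9 - 1*0 = 9 + 0 = 9)
m = -27211/17205 (m = 9/155 + 364/(-222) = 9*(1/155) + 364*(-1/222) = 9/155 - 182/111 = -27211/17205 ≈ -1.5816)
p(21)*(20/(-409) + m) = -15*(20/(-409) - 27211/17205) = -15*(20*(-1/409) - 27211/17205) = -15*(-20/409 - 27211/17205) = -15*(-11473399/7036845) = 11473399/469123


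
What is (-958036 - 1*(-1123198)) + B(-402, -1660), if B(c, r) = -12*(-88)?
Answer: 166218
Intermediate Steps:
B(c, r) = 1056
(-958036 - 1*(-1123198)) + B(-402, -1660) = (-958036 - 1*(-1123198)) + 1056 = (-958036 + 1123198) + 1056 = 165162 + 1056 = 166218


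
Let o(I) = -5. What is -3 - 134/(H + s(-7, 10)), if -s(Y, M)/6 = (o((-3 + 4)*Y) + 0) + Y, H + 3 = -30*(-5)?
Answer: -791/219 ≈ -3.6119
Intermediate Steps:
H = 147 (H = -3 - 30*(-5) = -3 + 150 = 147)
s(Y, M) = 30 - 6*Y (s(Y, M) = -6*((-5 + 0) + Y) = -6*(-5 + Y) = 30 - 6*Y)
-3 - 134/(H + s(-7, 10)) = -3 - 134/(147 + (30 - 6*(-7))) = -3 - 134/(147 + (30 + 42)) = -3 - 134/(147 + 72) = -3 - 134/219 = -791/219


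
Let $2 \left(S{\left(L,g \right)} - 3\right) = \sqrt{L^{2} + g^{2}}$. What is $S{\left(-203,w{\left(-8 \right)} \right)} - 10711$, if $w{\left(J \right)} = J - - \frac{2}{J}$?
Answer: $-10708 + \frac{\sqrt{660433}}{8} \approx -10606.0$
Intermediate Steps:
$w{\left(J \right)} = J + \frac{2}{J}$
$S{\left(L,g \right)} = 3 + \frac{\sqrt{L^{2} + g^{2}}}{2}$
$S{\left(-203,w{\left(-8 \right)} \right)} - 10711 = \left(3 + \frac{\sqrt{\left(-203\right)^{2} + \left(-8 + \frac{2}{-8}\right)^{2}}}{2}\right) - 10711 = \left(3 + \frac{\sqrt{41209 + \left(-8 + 2 \left(- \frac{1}{8}\right)\right)^{2}}}{2}\right) - 10711 = \left(3 + \frac{\sqrt{41209 + \left(-8 - \frac{1}{4}\right)^{2}}}{2}\right) - 10711 = \left(3 + \frac{\sqrt{41209 + \left(- \frac{33}{4}\right)^{2}}}{2}\right) - 10711 = \left(3 + \frac{\sqrt{41209 + \frac{1089}{16}}}{2}\right) - 10711 = \left(3 + \frac{\sqrt{\frac{660433}{16}}}{2}\right) - 10711 = \left(3 + \frac{\frac{1}{4} \sqrt{660433}}{2}\right) - 10711 = \left(3 + \frac{\sqrt{660433}}{8}\right) - 10711 = -10708 + \frac{\sqrt{660433}}{8}$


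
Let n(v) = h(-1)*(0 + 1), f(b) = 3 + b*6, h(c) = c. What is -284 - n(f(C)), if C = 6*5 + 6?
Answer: -283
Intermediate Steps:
C = 36 (C = 30 + 6 = 36)
f(b) = 3 + 6*b
n(v) = -1 (n(v) = -(0 + 1) = -1*1 = -1)
-284 - n(f(C)) = -284 - 1*(-1) = -284 + 1 = -283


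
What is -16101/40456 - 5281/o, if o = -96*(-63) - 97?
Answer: -309465187/240753656 ≈ -1.2854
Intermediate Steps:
o = 5951 (o = 6048 - 97 = 5951)
-16101/40456 - 5281/o = -16101/40456 - 5281/5951 = -309465187/240753656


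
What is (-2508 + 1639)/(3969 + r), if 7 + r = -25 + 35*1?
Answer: -869/3972 ≈ -0.21878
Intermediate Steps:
r = 3 (r = -7 + (-25 + 35*1) = -7 + (-25 + 35) = -7 + 10 = 3)
(-2508 + 1639)/(3969 + r) = (-2508 + 1639)/(3969 + 3) = -869/3972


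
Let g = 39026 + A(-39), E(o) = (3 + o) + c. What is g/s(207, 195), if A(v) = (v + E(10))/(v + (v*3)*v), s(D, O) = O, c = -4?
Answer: 9808533/49010 ≈ 200.13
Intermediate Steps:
E(o) = -1 + o (E(o) = (3 + o) - 4 = -1 + o)
A(v) = (9 + v)/(v + 3*v²) (A(v) = (v + (-1 + 10))/(v + (v*3)*v) = (v + 9)/(v + (3*v)*v) = (9 + v)/(v + 3*v²))
g = 29425599/754 (g = 39026 + (9 - 39)/((-39)*(1 + 3*(-39))) = 39026 - 1/39*(-30)/(1 - 117) = 39026 - 1/39*(-30)/(-116) = 39026 - 1/39*(-1/116)*(-30) = 39026 - 5/754 = 29425599/754 ≈ 39026.)
g/s(207, 195) = (29425599/754)/195 = (29425599/754)*(1/195) = 9808533/49010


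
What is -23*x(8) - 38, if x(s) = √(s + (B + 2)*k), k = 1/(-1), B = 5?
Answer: -61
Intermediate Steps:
k = -1 (k = 1*(-1) = -1)
x(s) = √(-7 + s) (x(s) = √(s + (5 + 2)*(-1)) = √(s + 7*(-1)) = √(s - 7) = √(-7 + s))
-23*x(8) - 38 = -23*√(-7 + 8) - 38 = -23*√1 - 38 = -23*1 - 38 = -23 - 38 = -61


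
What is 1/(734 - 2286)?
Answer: -1/1552 ≈ -0.00064433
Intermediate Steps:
1/(734 - 2286) = 1/(-1552) = -1/1552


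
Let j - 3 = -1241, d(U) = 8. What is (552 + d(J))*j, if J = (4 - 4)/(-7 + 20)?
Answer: -693280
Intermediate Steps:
J = 0 (J = 0/13 = 0*(1/13) = 0)
j = -1238 (j = 3 - 1241 = -1238)
(552 + d(J))*j = (552 + 8)*(-1238) = 560*(-1238) = -693280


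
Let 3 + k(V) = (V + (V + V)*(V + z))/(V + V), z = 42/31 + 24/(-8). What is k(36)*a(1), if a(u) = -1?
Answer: -1975/62 ≈ -31.855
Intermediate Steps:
z = -51/31 (z = 42*(1/31) + 24*(-⅛) = 42/31 - 3 = -51/31 ≈ -1.6452)
k(V) = -3 + (V + 2*V*(-51/31 + V))/(2*V) (k(V) = -3 + (V + (V + V)*(V - 51/31))/(V + V) = -3 + (V + (2*V)*(-51/31 + V))/((2*V)) = -3 + (V + 2*V*(-51/31 + V))*(1/(2*V)) = -3 + (V + 2*V*(-51/31 + V))/(2*V))
k(36)*a(1) = (-257/62 + 36)*(-1) = (1975/62)*(-1) = -1975/62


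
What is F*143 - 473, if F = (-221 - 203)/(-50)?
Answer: 18491/25 ≈ 739.64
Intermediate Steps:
F = 212/25 (F = -424*(-1/50) = 212/25 ≈ 8.4800)
F*143 - 473 = (212/25)*143 - 473 = 30316/25 - 473 = 18491/25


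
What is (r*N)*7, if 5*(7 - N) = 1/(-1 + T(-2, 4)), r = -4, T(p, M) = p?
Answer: -2968/15 ≈ -197.87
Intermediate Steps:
N = 106/15 (N = 7 - 1/(5*(-1 - 2)) = 7 - ⅕/(-3) = 7 - ⅕*(-⅓) = 7 + 1/15 = 106/15 ≈ 7.0667)
(r*N)*7 = -4*106/15*7 = -424/15*7 = -2968/15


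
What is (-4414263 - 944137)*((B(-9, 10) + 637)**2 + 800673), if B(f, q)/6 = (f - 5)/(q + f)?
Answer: -5928973148800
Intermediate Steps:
B(f, q) = 6*(-5 + f)/(f + q) (B(f, q) = 6*((f - 5)/(q + f)) = 6*((-5 + f)/(f + q)) = 6*(-5 + f)/(f + q))
(-4414263 - 944137)*((B(-9, 10) + 637)**2 + 800673) = (-4414263 - 944137)*((6*(-5 - 9)/(-9 + 10) + 637)**2 + 800673) = -5358400*((6*(-14)/1 + 637)**2 + 800673) = -5358400*((6*1*(-14) + 637)**2 + 800673) = -5358400*((-84 + 637)**2 + 800673) = -5358400*(553**2 + 800673) = -5358400*(305809 + 800673) = -5358400*1106482 = -5928973148800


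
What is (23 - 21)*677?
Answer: 1354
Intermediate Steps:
(23 - 21)*677 = 2*677 = 1354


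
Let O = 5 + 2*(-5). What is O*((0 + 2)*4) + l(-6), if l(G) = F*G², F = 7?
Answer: 212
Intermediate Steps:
O = -5 (O = 5 - 10 = -5)
l(G) = 7*G²
O*((0 + 2)*4) + l(-6) = -5*(0 + 2)*4 + 7*(-6)² = -10*4 + 7*36 = -5*8 + 252 = -40 + 252 = 212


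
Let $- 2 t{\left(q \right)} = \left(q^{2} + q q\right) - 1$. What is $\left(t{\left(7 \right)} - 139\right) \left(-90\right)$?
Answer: $16875$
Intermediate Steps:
$t{\left(q \right)} = \frac{1}{2} - q^{2}$ ($t{\left(q \right)} = - \frac{\left(q^{2} + q q\right) - 1}{2} = - \frac{\left(q^{2} + q^{2}\right) - 1}{2} = - \frac{2 q^{2} - 1}{2} = - \frac{-1 + 2 q^{2}}{2} = \frac{1}{2} - q^{2}$)
$\left(t{\left(7 \right)} - 139\right) \left(-90\right) = \left(\left(\frac{1}{2} - 7^{2}\right) - 139\right) \left(-90\right) = \left(\left(\frac{1}{2} - 49\right) - 139\right) \left(-90\right) = \left(- \frac{97}{2} - 139\right) \left(-90\right) = \left(- \frac{375}{2}\right) \left(-90\right) = 16875$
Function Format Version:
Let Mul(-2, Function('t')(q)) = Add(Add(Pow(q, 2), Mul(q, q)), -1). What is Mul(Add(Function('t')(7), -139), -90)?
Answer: 16875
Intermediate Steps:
Function('t')(q) = Add(Rational(1, 2), Mul(-1, Pow(q, 2))) (Function('t')(q) = Mul(Rational(-1, 2), Add(Add(Pow(q, 2), Mul(q, q)), -1)) = Mul(Rational(-1, 2), Add(Add(Pow(q, 2), Pow(q, 2)), -1)) = Mul(Rational(-1, 2), Add(Mul(2, Pow(q, 2)), -1)) = Mul(Rational(-1, 2), Add(-1, Mul(2, Pow(q, 2)))) = Add(Rational(1, 2), Mul(-1, Pow(q, 2))))
Mul(Add(Function('t')(7), -139), -90) = Mul(Add(Add(Rational(1, 2), Mul(-1, Pow(7, 2))), -139), -90) = Mul(Add(Add(Rational(1, 2), Mul(-1, 49)), -139), -90) = Mul(Add(Add(Rational(1, 2), -49), -139), -90) = Mul(Add(Rational(-97, 2), -139), -90) = Mul(Rational(-375, 2), -90) = 16875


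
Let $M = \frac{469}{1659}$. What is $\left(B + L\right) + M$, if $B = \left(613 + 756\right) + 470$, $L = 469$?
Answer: $\frac{547063}{237} \approx 2308.3$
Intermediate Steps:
$B = 1839$ ($B = 1369 + 470 = 1839$)
$M = \frac{67}{237}$ ($M = 469 \cdot \frac{1}{1659} = \frac{67}{237} \approx 0.2827$)
$\left(B + L\right) + M = \left(1839 + 469\right) + \frac{67}{237} = 2308 + \frac{67}{237} = \frac{547063}{237}$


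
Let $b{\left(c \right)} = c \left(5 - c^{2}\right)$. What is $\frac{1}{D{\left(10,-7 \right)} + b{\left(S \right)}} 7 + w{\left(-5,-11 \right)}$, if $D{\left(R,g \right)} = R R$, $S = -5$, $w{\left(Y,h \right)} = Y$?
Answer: $- \frac{993}{200} \approx -4.965$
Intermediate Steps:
$D{\left(R,g \right)} = R^{2}$
$\frac{1}{D{\left(10,-7 \right)} + b{\left(S \right)}} 7 + w{\left(-5,-11 \right)} = \frac{1}{10^{2} - 5 \left(5 - \left(-5\right)^{2}\right)} 7 - 5 = \frac{1}{100 - 5 \left(5 - 25\right)} 7 - 5 = \frac{1}{100 - -100} \cdot 7 - 5 = \frac{1}{100 + 100} \cdot 7 - 5 = \frac{1}{200} \cdot 7 - 5 = \frac{7}{200} - 5 = - \frac{993}{200}$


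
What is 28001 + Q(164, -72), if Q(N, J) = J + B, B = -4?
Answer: 27925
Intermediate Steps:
Q(N, J) = -4 + J (Q(N, J) = J - 4 = -4 + J)
28001 + Q(164, -72) = 28001 + (-4 - 72) = 28001 - 76 = 27925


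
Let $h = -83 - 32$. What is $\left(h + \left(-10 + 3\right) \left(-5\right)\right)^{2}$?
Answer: $6400$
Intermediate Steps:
$h = -115$
$\left(h + \left(-10 + 3\right) \left(-5\right)\right)^{2} = \left(-115 + \left(-10 + 3\right) \left(-5\right)\right)^{2} = \left(-115 - -35\right)^{2} = \left(-115 + 35\right)^{2} = \left(-80\right)^{2} = 6400$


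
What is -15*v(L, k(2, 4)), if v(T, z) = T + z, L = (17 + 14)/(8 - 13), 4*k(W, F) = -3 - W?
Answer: 447/4 ≈ 111.75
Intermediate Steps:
k(W, F) = -3/4 - W/4 (k(W, F) = (-3 - W)/4 = -3/4 - W/4)
L = -31/5 (L = 31/(-5) = 31*(-1/5) = -31/5 ≈ -6.2000)
-15*v(L, k(2, 4)) = -15*(-31/5 + (-3/4 - 1/4*2)) = -15*(-31/5 + (-3/4 - 1/2)) = -15*(-31/5 - 5/4) = -15*(-149/20) = 447/4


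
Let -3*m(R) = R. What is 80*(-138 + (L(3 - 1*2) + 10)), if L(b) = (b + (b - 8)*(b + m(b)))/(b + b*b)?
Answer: -31160/3 ≈ -10387.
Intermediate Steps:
m(R) = -R/3
L(b) = (b + 2*b*(-8 + b)/3)/(b + b²) (L(b) = (b + (b - 8)*(b - b/3))/(b + b*b) = (b + (-8 + b)*(2*b/3))/(b + b²) = (b + 2*b*(-8 + b)/3)/(b + b²))
80*(-138 + (L(3 - 1*2) + 10)) = 80*(-138 + ((-13 + 2*(3 - 1*2))/(3*(1 + (3 - 1*2))) + 10)) = 80*(-138 + ((-13 + 2*(3 - 2))/(3*(1 + (3 - 2))) + 10)) = 80*(-138 + ((-13 + 2*1)/(3*(1 + 1)) + 10)) = 80*(-138 + ((⅓)*(-13 + 2)/2 + 10)) = 80*(-138 + ((⅓)*(½)*(-11) + 10)) = 80*(-138 + (-11/6 + 10)) = 80*(-138 + 49/6) = 80*(-779/6) = -31160/3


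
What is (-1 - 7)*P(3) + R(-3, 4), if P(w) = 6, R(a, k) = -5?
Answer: -53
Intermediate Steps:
(-1 - 7)*P(3) + R(-3, 4) = (-1 - 7)*6 - 5 = -8*6 - 5 = -48 - 5 = -53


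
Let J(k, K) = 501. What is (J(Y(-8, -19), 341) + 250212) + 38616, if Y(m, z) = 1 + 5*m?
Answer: 289329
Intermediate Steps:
(J(Y(-8, -19), 341) + 250212) + 38616 = (501 + 250212) + 38616 = 250713 + 38616 = 289329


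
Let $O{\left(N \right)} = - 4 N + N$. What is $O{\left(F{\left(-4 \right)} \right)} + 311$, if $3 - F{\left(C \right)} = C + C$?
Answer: $278$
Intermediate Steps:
$F{\left(C \right)} = 3 - 2 C$ ($F{\left(C \right)} = 3 - \left(C + C\right) = 3 - 2 C$)
$O{\left(N \right)} = - 3 N$
$O{\left(F{\left(-4 \right)} \right)} + 311 = - 3 \left(3 - -8\right) + 311 = - 3 \left(3 + 8\right) + 311 = \left(-3\right) 11 + 311 = -33 + 311 = 278$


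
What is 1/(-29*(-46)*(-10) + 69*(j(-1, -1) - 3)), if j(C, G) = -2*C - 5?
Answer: -1/13754 ≈ -7.2706e-5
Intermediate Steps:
j(C, G) = -5 - 2*C
1/(-29*(-46)*(-10) + 69*(j(-1, -1) - 3)) = 1/(-29*(-46)*(-10) + 69*((-5 - 2*(-1)) - 3)) = 1/(1334*(-10) + 69*((-5 + 2) - 3)) = 1/(-13340 + 69*(-3 - 3)) = 1/(-13340 + 69*(-6)) = 1/(-13340 - 414) = 1/(-13754) = -1/13754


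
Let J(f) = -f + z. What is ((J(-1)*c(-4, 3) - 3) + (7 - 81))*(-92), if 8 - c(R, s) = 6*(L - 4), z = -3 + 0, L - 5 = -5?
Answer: 12972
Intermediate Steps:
L = 0 (L = 5 - 5 = 0)
z = -3
c(R, s) = 32 (c(R, s) = 8 - 6*(0 - 4) = 8 - 6*(-4) = 8 - 1*(-24) = 8 + 24 = 32)
J(f) = -3 - f (J(f) = -f - 3 = -3 - f)
((J(-1)*c(-4, 3) - 3) + (7 - 81))*(-92) = (((-3 - 1*(-1))*32 - 3) + (7 - 81))*(-92) = (((-3 + 1)*32 - 3) - 74)*(-92) = ((-2*32 - 3) - 74)*(-92) = ((-64 - 3) - 74)*(-92) = (-67 - 74)*(-92) = -141*(-92) = 12972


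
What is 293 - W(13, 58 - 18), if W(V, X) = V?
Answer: 280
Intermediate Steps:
293 - W(13, 58 - 18) = 293 - 1*13 = 293 - 13 = 280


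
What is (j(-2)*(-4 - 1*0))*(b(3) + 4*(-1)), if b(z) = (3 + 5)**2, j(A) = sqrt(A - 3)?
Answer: -240*I*sqrt(5) ≈ -536.66*I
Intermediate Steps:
j(A) = sqrt(-3 + A)
b(z) = 64 (b(z) = 8**2 = 64)
(j(-2)*(-4 - 1*0))*(b(3) + 4*(-1)) = (sqrt(-3 - 2)*(-4 - 1*0))*(64 + 4*(-1)) = (sqrt(-5)*(-4 + 0))*(64 - 4) = ((I*sqrt(5))*(-4))*60 = -4*I*sqrt(5)*60 = -240*I*sqrt(5)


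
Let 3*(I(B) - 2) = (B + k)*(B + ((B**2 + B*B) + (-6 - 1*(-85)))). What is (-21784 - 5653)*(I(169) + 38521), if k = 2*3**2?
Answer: -297520215683/3 ≈ -9.9173e+10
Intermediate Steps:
k = 18 (k = 2*9 = 18)
I(B) = 2 + (18 + B)*(79 + B + 2*B**2)/3 (I(B) = 2 + ((B + 18)*(B + ((B**2 + B*B) + (-6 - 1*(-85)))))/3 = 2 + ((18 + B)*(B + ((B**2 + B**2) + (-6 + 85))))/3 = 2 + ((18 + B)*(B + (2*B**2 + 79)))/3 = 2 + ((18 + B)*(B + (79 + 2*B**2)))/3 = 2 + ((18 + B)*(79 + B + 2*B**2))/3 = 2 + (18 + B)*(79 + B + 2*B**2)/3)
(-21784 - 5653)*(I(169) + 38521) = (-21784 - 5653)*((476 + (2/3)*169**3 + (37/3)*169**2 + (97/3)*169) + 38521) = -27437*((476 + (2/3)*4826809 + (37/3)*28561 + 16393/3) + 38521) = -27437*((476 + 9653618/3 + 1056757/3 + 16393/3) + 38521) = -27437*(10728196/3 + 38521) = -27437*10843759/3 = -297520215683/3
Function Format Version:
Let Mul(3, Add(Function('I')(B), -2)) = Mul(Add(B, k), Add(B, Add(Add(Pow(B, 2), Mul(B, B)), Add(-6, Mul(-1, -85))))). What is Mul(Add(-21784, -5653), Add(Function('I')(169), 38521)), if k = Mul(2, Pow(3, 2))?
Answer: Rational(-297520215683, 3) ≈ -9.9173e+10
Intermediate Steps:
k = 18 (k = Mul(2, 9) = 18)
Function('I')(B) = Add(2, Mul(Rational(1, 3), Add(18, B), Add(79, B, Mul(2, Pow(B, 2))))) (Function('I')(B) = Add(2, Mul(Rational(1, 3), Mul(Add(B, 18), Add(B, Add(Add(Pow(B, 2), Mul(B, B)), Add(-6, Mul(-1, -85))))))) = Add(2, Mul(Rational(1, 3), Mul(Add(18, B), Add(B, Add(Add(Pow(B, 2), Pow(B, 2)), Add(-6, 85)))))) = Add(2, Mul(Rational(1, 3), Mul(Add(18, B), Add(B, Add(Mul(2, Pow(B, 2)), 79))))) = Add(2, Mul(Rational(1, 3), Mul(Add(18, B), Add(B, Add(79, Mul(2, Pow(B, 2))))))) = Add(2, Mul(Rational(1, 3), Mul(Add(18, B), Add(79, B, Mul(2, Pow(B, 2)))))) = Add(2, Mul(Rational(1, 3), Add(18, B), Add(79, B, Mul(2, Pow(B, 2))))))
Mul(Add(-21784, -5653), Add(Function('I')(169), 38521)) = Mul(Add(-21784, -5653), Add(Add(476, Mul(Rational(2, 3), Pow(169, 3)), Mul(Rational(37, 3), Pow(169, 2)), Mul(Rational(97, 3), 169)), 38521)) = Mul(-27437, Add(Add(476, Mul(Rational(2, 3), 4826809), Mul(Rational(37, 3), 28561), Rational(16393, 3)), 38521)) = Mul(-27437, Add(Add(476, Rational(9653618, 3), Rational(1056757, 3), Rational(16393, 3)), 38521)) = Mul(-27437, Add(Rational(10728196, 3), 38521)) = Mul(-27437, Rational(10843759, 3)) = Rational(-297520215683, 3)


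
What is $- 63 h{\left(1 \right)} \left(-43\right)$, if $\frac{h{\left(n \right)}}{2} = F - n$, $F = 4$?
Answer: $16254$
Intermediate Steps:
$h{\left(n \right)} = 8 - 2 n$ ($h{\left(n \right)} = 2 \left(4 - n\right) = 8 - 2 n$)
$- 63 h{\left(1 \right)} \left(-43\right) = - 63 \left(8 - 2\right) \left(-43\right) = \left(-63\right) 6 \left(-43\right) = \left(-378\right) \left(-43\right) = 16254$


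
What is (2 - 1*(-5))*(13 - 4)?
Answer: 63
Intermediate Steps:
(2 - 1*(-5))*(13 - 4) = (2 + 5)*9 = 7*9 = 63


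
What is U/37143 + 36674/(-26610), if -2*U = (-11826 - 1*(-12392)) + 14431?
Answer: -173524163/109819470 ≈ -1.5801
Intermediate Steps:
U = -14997/2 (U = -((-11826 - 1*(-12392)) + 14431)/2 = -((-11826 + 12392) + 14431)/2 = -(566 + 14431)/2 = -1/2*14997 = -14997/2 ≈ -7498.5)
U/37143 + 36674/(-26610) = -14997/2/37143 + 36674/(-26610) = -14997/2*1/37143 + 36674*(-1/26610) = -4999/24762 - 18337/13305 = -173524163/109819470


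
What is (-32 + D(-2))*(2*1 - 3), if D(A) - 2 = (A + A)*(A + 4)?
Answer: 38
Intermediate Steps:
D(A) = 2 + 2*A*(4 + A) (D(A) = 2 + (A + A)*(A + 4) = 2 + (2*A)*(4 + A) = 2 + 2*A*(4 + A))
(-32 + D(-2))*(2*1 - 3) = (-32 + (2 + 2*(-2)² + 8*(-2)))*(2*1 - 3) = (-32 + (2 + 2*4 - 16))*(2 - 3) = (-32 + (2 + 8 - 16))*(-1) = (-32 - 6)*(-1) = -38*(-1) = 38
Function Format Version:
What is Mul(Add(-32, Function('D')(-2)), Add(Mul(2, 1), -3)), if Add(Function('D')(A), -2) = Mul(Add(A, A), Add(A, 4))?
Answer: 38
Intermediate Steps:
Function('D')(A) = Add(2, Mul(2, A, Add(4, A))) (Function('D')(A) = Add(2, Mul(Add(A, A), Add(A, 4))) = Add(2, Mul(Mul(2, A), Add(4, A))) = Add(2, Mul(2, A, Add(4, A))))
Mul(Add(-32, Function('D')(-2)), Add(Mul(2, 1), -3)) = Mul(Add(-32, Add(2, Mul(2, Pow(-2, 2)), Mul(8, -2))), Add(Mul(2, 1), -3)) = Mul(Add(-32, Add(2, Mul(2, 4), -16)), Add(2, -3)) = Mul(Add(-32, Add(2, 8, -16)), -1) = Mul(Add(-32, -6), -1) = Mul(-38, -1) = 38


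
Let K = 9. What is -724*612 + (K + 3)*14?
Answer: -442920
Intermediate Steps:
-724*612 + (K + 3)*14 = -724*612 + (9 + 3)*14 = -443088 + 12*14 = -443088 + 168 = -442920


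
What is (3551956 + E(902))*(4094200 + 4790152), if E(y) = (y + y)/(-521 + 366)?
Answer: 157783619950592/5 ≈ 3.1557e+13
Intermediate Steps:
E(y) = -2*y/155 (E(y) = (2*y)/(-155) = (2*y)*(-1/155) = -2*y/155)
(3551956 + E(902))*(4094200 + 4790152) = (3551956 - 2/155*902)*(4094200 + 4790152) = (3551956 - 1804/155)*8884352 = (550551376/155)*8884352 = 157783619950592/5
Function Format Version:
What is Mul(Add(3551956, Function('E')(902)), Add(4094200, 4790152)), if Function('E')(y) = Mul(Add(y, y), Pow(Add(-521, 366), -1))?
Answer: Rational(157783619950592, 5) ≈ 3.1557e+13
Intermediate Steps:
Function('E')(y) = Mul(Rational(-2, 155), y) (Function('E')(y) = Mul(Mul(2, y), Pow(-155, -1)) = Mul(Mul(2, y), Rational(-1, 155)) = Mul(Rational(-2, 155), y))
Mul(Add(3551956, Function('E')(902)), Add(4094200, 4790152)) = Mul(Add(3551956, Mul(Rational(-2, 155), 902)), Add(4094200, 4790152)) = Mul(Add(3551956, Rational(-1804, 155)), 8884352) = Mul(Rational(550551376, 155), 8884352) = Rational(157783619950592, 5)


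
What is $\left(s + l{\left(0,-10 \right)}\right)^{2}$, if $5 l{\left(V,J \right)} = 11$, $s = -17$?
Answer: $\frac{5476}{25} \approx 219.04$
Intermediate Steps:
$l{\left(V,J \right)} = \frac{11}{5}$ ($l{\left(V,J \right)} = \frac{1}{5} \cdot 11 = \frac{11}{5}$)
$\left(s + l{\left(0,-10 \right)}\right)^{2} = \left(-17 + \frac{11}{5}\right)^{2} = \left(- \frac{74}{5}\right)^{2} = \frac{5476}{25}$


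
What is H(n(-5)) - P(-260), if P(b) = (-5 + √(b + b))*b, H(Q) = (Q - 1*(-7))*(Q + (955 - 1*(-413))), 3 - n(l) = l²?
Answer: -21490 + 520*I*√130 ≈ -21490.0 + 5928.9*I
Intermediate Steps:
n(l) = 3 - l²
H(Q) = (7 + Q)*(1368 + Q) (H(Q) = (Q + 7)*(Q + (955 + 413)) = (7 + Q)*(Q + 1368) = (7 + Q)*(1368 + Q))
P(b) = b*(-5 + √2*√b) (P(b) = (-5 + √(2*b))*b = (-5 + √2*√b)*b = b*(-5 + √2*√b))
H(n(-5)) - P(-260) = (9576 + (3 - 1*(-5)²)² + 1375*(3 - 1*(-5)²)) - (-5*(-260) + √2*(-260)^(3/2)) = (9576 + (3 - 1*25)² + 1375*(3 - 1*25)) - (1300 + √2*(-520*I*√65)) = (9576 + (3 - 25)² + 1375*(3 - 25)) - (1300 - 520*I*√130) = (9576 + (-22)² + 1375*(-22)) + (-1300 + 520*I*√130) = (9576 + 484 - 30250) + (-1300 + 520*I*√130) = -20190 + (-1300 + 520*I*√130) = -21490 + 520*I*√130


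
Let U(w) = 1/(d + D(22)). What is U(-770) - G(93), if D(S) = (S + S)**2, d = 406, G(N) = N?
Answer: -217805/2342 ≈ -93.000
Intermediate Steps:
D(S) = 4*S**2 (D(S) = (2*S)**2 = 4*S**2)
U(w) = 1/2342 (U(w) = 1/(406 + 4*22**2) = 1/(406 + 4*484) = 1/(406 + 1936) = 1/2342)
U(-770) - G(93) = 1/2342 - 1*93 = 1/2342 - 93 = -217805/2342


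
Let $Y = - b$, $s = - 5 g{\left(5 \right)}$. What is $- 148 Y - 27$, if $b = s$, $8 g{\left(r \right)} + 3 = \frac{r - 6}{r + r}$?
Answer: $\frac{1039}{4} \approx 259.75$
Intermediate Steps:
$g{\left(r \right)} = - \frac{3}{8} + \frac{-6 + r}{16 r}$ ($g{\left(r \right)} = - \frac{3}{8} + \frac{\left(r - 6\right) \frac{1}{r + r}}{8} = - \frac{3}{8} + \frac{\left(-6 + r\right) \frac{1}{2 r}}{8} = - \frac{3}{8} + \frac{\frac{1}{2} \frac{1}{r} \left(-6 + r\right)}{8} = - \frac{3}{8} + \frac{-6 + r}{16 r}$)
$s = \frac{31}{16}$ ($s = - 5 \frac{-6 - 25}{16 \cdot 5} = - 5 \cdot \frac{1}{16} \cdot \frac{1}{5} \left(-6 - 25\right) = - 5 \cdot \frac{1}{16} \cdot \frac{1}{5} \left(-31\right) = \left(-5\right) \left(- \frac{31}{80}\right) = \frac{31}{16} \approx 1.9375$)
$b = \frac{31}{16} \approx 1.9375$
$Y = - \frac{31}{16}$ ($Y = \left(-1\right) \frac{31}{16} = - \frac{31}{16} \approx -1.9375$)
$- 148 Y - 27 = \left(-148\right) \left(- \frac{31}{16}\right) - 27 = \frac{1147}{4} + \left(-48 + 21\right) = \frac{1147}{4} - 27 = \frac{1039}{4}$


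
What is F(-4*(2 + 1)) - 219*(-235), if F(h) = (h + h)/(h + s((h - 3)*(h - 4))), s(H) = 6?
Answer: 51469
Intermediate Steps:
F(h) = 2*h/(6 + h) (F(h) = (h + h)/(h + 6) = (2*h)/(6 + h) = 2*h/(6 + h))
F(-4*(2 + 1)) - 219*(-235) = 2*(-4*(2 + 1))/(6 - 4*(2 + 1)) - 219*(-235) = 2*(-4*3)/(6 - 4*3) + 51465 = 2*(-12)/(6 - 12) + 51465 = 2*(-12)/(-6) + 51465 = 2*(-12)*(-⅙) + 51465 = 4 + 51465 = 51469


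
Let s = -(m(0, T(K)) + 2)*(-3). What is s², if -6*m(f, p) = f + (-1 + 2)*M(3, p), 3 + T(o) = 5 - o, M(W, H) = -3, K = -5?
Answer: 225/4 ≈ 56.250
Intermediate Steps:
T(o) = 2 - o (T(o) = -3 + (5 - o) = 2 - o)
m(f, p) = ½ - f/6 (m(f, p) = -(f + (-1 + 2)*(-3))/6 = -(f + 1*(-3))/6 = -(f - 3)/6 = -(-3 + f)/6 = ½ - f/6)
s = 15/2 (s = -((½ - ⅙*0) + 2)*(-3) = -((½ + 0) + 2)*(-3) = -(½ + 2)*(-3) = -5*(-3)/2 = -1*(-15/2) = 15/2 ≈ 7.5000)
s² = (15/2)² = 225/4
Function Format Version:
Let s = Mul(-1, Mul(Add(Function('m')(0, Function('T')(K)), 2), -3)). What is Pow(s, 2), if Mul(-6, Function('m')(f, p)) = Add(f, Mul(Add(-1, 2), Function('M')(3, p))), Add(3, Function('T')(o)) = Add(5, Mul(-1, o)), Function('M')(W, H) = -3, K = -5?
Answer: Rational(225, 4) ≈ 56.250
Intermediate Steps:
Function('T')(o) = Add(2, Mul(-1, o)) (Function('T')(o) = Add(-3, Add(5, Mul(-1, o))) = Add(2, Mul(-1, o)))
Function('m')(f, p) = Add(Rational(1, 2), Mul(Rational(-1, 6), f)) (Function('m')(f, p) = Mul(Rational(-1, 6), Add(f, Mul(Add(-1, 2), -3))) = Mul(Rational(-1, 6), Add(f, Mul(1, -3))) = Mul(Rational(-1, 6), Add(f, -3)) = Mul(Rational(-1, 6), Add(-3, f)) = Add(Rational(1, 2), Mul(Rational(-1, 6), f)))
s = Rational(15, 2) (s = Mul(-1, Mul(Add(Add(Rational(1, 2), Mul(Rational(-1, 6), 0)), 2), -3)) = Mul(-1, Mul(Add(Add(Rational(1, 2), 0), 2), -3)) = Mul(-1, Mul(Add(Rational(1, 2), 2), -3)) = Mul(-1, Mul(Rational(5, 2), -3)) = Mul(-1, Rational(-15, 2)) = Rational(15, 2) ≈ 7.5000)
Pow(s, 2) = Pow(Rational(15, 2), 2) = Rational(225, 4)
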